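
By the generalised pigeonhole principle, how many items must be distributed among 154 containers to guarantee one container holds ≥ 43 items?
n = (43 − 1)·154 + 1 = 6469

By the generalised pigeonhole principle, to guarantee some box contains ≥ r objects we need more than (r − 1) · k objects total. Threshold: n = (r − 1) · k + 1. With r = 43 and k = 154: n = 42 · 154 + 1 = 6468 + 1 = 6469. For n = 6468 = 42 · 154, we can put exactly 42 objects in every box, avoiding 43 in any single one — so 6469 is tight.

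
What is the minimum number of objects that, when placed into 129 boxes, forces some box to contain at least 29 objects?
n = (29 − 1)·129 + 1 = 3613

By the generalised pigeonhole principle, to guarantee some box contains ≥ r objects we need more than (r − 1) · k objects total. Threshold: n = (r − 1) · k + 1. With r = 29 and k = 129: n = 28 · 129 + 1 = 3612 + 1 = 3613. For n = 3612 = 28 · 129, we can put exactly 28 objects in every box, avoiding 29 in any single one — so 3613 is tight.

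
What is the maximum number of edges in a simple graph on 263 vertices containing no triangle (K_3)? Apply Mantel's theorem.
ex(263, K_3) = ⌊263^2/4⌋ = 17292

Mantel (1907): a triangle-free graph on n vertices has at most ⌊n^2/4⌋ edges, with equality for the complete bipartite graph K_{⌊n/2⌋, ⌈n/2⌉}. For n = 263: ⌊263^2/4⌋ = ⌊69169/4⌋ = 17292. The extremal graph is K_{131, 132}, which has 131·132 = 17292 edges.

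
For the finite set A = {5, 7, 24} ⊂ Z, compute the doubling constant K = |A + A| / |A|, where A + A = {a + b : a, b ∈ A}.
K = |A + A| / |A| = 6/3 = 2

Enumerate A + A = {a + b : a, b ∈ A}. With |A| = 3, there are |A|^2 = 9 ordered sum pairs; collecting distinct values, A + A = {10, 12, 14, 29, 31, 48}, so |A + A| = 6. Thus K = 6/3 = 2. For comparison, the minimum possible |A + A| over all 3-element sets is 2·3 − 1 = 5 (so min K = 5/3), attained only by arithmetic progressions.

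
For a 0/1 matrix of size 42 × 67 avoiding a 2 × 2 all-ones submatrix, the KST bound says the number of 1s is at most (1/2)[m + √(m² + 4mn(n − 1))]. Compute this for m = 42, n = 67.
z(42, 67; 2, 2) ≤ (1/2)[42 + √(42² + 4·42·67·66)] = (1/2)[42 + √744660] = 452.4684

Kővári–Sós–Turán: let r_1, ..., r_42 be the row sums and z = Σ r_i the total number of 1s. Each pair of columns can share at most one row with both entries 1 (else a 2×2 all-ones block appears), so Σ_i C(r_i, 2) ≤ C(67, 2) = 2211. By convexity Σ_i C(r_i, 2) ≥ 42·C(z/42, 2) = z(z − 42)/(2·42), giving z² − 42z − 42·67·66 ≤ 0 and hence z ≤ (1/2)[42 + √(1764 + 4·185724)] = (1/2)[42 + √744660] ≈ (1/2)(42 + 862.9368) = 452.4684.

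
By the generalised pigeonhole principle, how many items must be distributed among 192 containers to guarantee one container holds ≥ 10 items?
n = (10 − 1)·192 + 1 = 1729

By the generalised pigeonhole principle, to guarantee some box contains ≥ r objects we need more than (r − 1) · k objects total. Threshold: n = (r − 1) · k + 1. With r = 10 and k = 192: n = 9 · 192 + 1 = 1728 + 1 = 1729. For n = 1728 = 9 · 192, we can put exactly 9 objects in every box, avoiding 10 in any single one — so 1729 is tight.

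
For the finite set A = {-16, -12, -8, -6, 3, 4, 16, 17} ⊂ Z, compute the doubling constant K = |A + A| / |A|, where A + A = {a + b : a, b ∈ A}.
K = |A + A| / |A| = 32/8 = 4

Enumerate A + A = {a + b : a, b ∈ A}. With |A| = 8, there are |A|^2 = 64 ordered sum pairs; collecting distinct values, A + A = {-32, -28, -24, -22, -20, -18, -16, -14, -13, -12, -9, -8, -5, -4, -3, -2, 0, 1, 4, 5, 6, 7, 8, 9, 10, 11, 19, 20, 21, 32, 33, 34}, so |A + A| = 32. Thus K = 32/8 = 4. For comparison, the minimum possible |A + A| over all 8-element sets is 2·8 − 1 = 15 (so min K = 15/8), attained only by arithmetic progressions.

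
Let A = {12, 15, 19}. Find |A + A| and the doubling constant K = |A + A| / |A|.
K = |A + A| / |A| = 6/3 = 2

Enumerate A + A = {a + b : a, b ∈ A}. With |A| = 3, there are |A|^2 = 9 ordered sum pairs; collecting distinct values, A + A = {24, 27, 30, 31, 34, 38}, so |A + A| = 6. Thus K = 6/3 = 2. For comparison, the minimum possible |A + A| over all 3-element sets is 2·3 − 1 = 5 (so min K = 5/3), attained only by arithmetic progressions.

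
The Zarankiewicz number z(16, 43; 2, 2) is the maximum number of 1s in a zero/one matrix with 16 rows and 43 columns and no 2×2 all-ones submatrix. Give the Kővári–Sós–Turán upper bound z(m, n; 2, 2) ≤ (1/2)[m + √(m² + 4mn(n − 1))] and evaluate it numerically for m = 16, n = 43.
z(16, 43; 2, 2) ≤ (1/2)[16 + √(16² + 4·16·43·42)] = (1/2)[16 + √115840] = 178.1764

Kővári–Sós–Turán: let r_1, ..., r_16 be the row sums and z = Σ r_i the total number of 1s. Each pair of columns can share at most one row with both entries 1 (else a 2×2 all-ones block appears), so Σ_i C(r_i, 2) ≤ C(43, 2) = 903. By convexity Σ_i C(r_i, 2) ≥ 16·C(z/16, 2) = z(z − 16)/(2·16), giving z² − 16z − 16·43·42 ≤ 0 and hence z ≤ (1/2)[16 + √(256 + 4·28896)] = (1/2)[16 + √115840] ≈ (1/2)(16 + 340.3528) = 178.1764.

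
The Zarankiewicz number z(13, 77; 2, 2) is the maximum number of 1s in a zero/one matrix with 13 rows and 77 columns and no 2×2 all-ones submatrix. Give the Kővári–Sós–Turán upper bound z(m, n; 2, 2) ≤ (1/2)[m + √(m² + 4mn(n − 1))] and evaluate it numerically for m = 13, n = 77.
z(13, 77; 2, 2) ≤ (1/2)[13 + √(13² + 4·13·77·76)] = (1/2)[13 + √304473] = 282.3954

Kővári–Sós–Turán: let r_1, ..., r_13 be the row sums and z = Σ r_i the total number of 1s. Each pair of columns can share at most one row with both entries 1 (else a 2×2 all-ones block appears), so Σ_i C(r_i, 2) ≤ C(77, 2) = 2926. By convexity Σ_i C(r_i, 2) ≥ 13·C(z/13, 2) = z(z − 13)/(2·13), giving z² − 13z − 13·77·76 ≤ 0 and hence z ≤ (1/2)[13 + √(169 + 4·76076)] = (1/2)[13 + √304473] ≈ (1/2)(13 + 551.7907) = 282.3954.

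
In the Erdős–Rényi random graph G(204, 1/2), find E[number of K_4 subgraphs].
E[# K_4] = C(204, 4) · (1/2)^C(4, 2) = 70058751 / 2^6 = 1094667.984375

For each 4-subset S of vertices (there are C(204, 4) = 70058751 such S), let X_S = 1 if S induces a K_4 (all C(4, 2) = 6 edges present). Then P(X_S = 1) = (1/2)^6 = 1/64. By linearity of expectation, E[# K_4] = C(204, 4) · (1/2)^6 = 70058751 / 64 = 1094667.984375.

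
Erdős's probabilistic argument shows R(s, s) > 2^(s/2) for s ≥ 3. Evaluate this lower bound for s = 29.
2^(29/2) = 23170.475; so R(29, 29) > 23170.475

Colour each edge of K_n uniformly at random with red/blue. The expected number of monochromatic K_29 is C(n, 29) · 2 · 2^(−C(29,2)). If C(n, 29) · 2^(1 − C(29,2)) < 1, then with positive probability no monochromatic K_29 exists, so R(29, 29) > n. The standard estimate C(n, 29) ≤ n^29/29! shows this inequality holds whenever n ≤ 2^(29/2) (since 29! · 2^(C(29,2) − 1) > 2^(29^2/2) ≥ n^29). Hence R(29, 29) > 2^(29/2) = 23170.475.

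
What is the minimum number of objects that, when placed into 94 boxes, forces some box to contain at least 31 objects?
n = (31 − 1)·94 + 1 = 2821

By the generalised pigeonhole principle, to guarantee some box contains ≥ r objects we need more than (r − 1) · k objects total. Threshold: n = (r − 1) · k + 1. With r = 31 and k = 94: n = 30 · 94 + 1 = 2820 + 1 = 2821. For n = 2820 = 30 · 94, we can put exactly 30 objects in every box, avoiding 31 in any single one — so 2821 is tight.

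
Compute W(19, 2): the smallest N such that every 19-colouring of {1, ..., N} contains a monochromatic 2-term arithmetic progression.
W(19, 2) = 19 + 1 = 20

A 2-term AP is any pair of integers, so a monochromatic 2-AP exists iff some colour is used at least twice. With 19 colours, the colouring i ↦ i on {1, ..., 19} uses each colour once, avoiding any monochromatic pair, so W(19, 2) > 19. For {1, ..., 20}, pigeonhole forces two integers of the same colour, which form a monochromatic 2-AP. Hence W(19, 2) = 20.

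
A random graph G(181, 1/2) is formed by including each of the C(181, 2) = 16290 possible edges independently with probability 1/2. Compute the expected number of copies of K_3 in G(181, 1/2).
E[# K_3] = C(181, 3) · (1/2)^C(3, 2) = 971970 / 2^3 = 485985/4 = 121496.25

For each 3-subset S of vertices (there are C(181, 3) = 971970 such S), let X_S = 1 if S induces a K_3 (all C(3, 2) = 3 edges present). Then P(X_S = 1) = (1/2)^3 = 1/8. By linearity of expectation, E[# K_3] = C(181, 3) · (1/2)^3 = 971970 / 8 = 485985/4 = 121496.25.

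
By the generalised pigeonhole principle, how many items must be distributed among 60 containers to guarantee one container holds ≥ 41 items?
n = (41 − 1)·60 + 1 = 2401

By the generalised pigeonhole principle, to guarantee some box contains ≥ r objects we need more than (r − 1) · k objects total. Threshold: n = (r − 1) · k + 1. With r = 41 and k = 60: n = 40 · 60 + 1 = 2400 + 1 = 2401. For n = 2400 = 40 · 60, we can put exactly 40 objects in every box, avoiding 41 in any single one — so 2401 is tight.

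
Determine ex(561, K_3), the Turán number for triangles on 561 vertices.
ex(561, K_3) = ⌊561^2/4⌋ = 78680

Mantel (1907): a triangle-free graph on n vertices has at most ⌊n^2/4⌋ edges, with equality for the complete bipartite graph K_{⌊n/2⌋, ⌈n/2⌉}. For n = 561: ⌊561^2/4⌋ = ⌊314721/4⌋ = 78680. The extremal graph is K_{280, 281}, which has 280·281 = 78680 edges.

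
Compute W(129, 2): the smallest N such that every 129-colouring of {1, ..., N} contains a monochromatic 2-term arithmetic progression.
W(129, 2) = 129 + 1 = 130

A 2-term AP is any pair of integers, so a monochromatic 2-AP exists iff some colour is used at least twice. With 129 colours, the colouring i ↦ i on {1, ..., 129} uses each colour once, avoiding any monochromatic pair, so W(129, 2) > 129. For {1, ..., 130}, pigeonhole forces two integers of the same colour, which form a monochromatic 2-AP. Hence W(129, 2) = 130.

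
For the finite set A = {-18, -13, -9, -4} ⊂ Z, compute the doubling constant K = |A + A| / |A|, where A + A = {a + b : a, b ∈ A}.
K = |A + A| / |A| = 9/4

Enumerate A + A = {a + b : a, b ∈ A}. With |A| = 4, there are |A|^2 = 16 ordered sum pairs; collecting distinct values, A + A = {-36, -31, -27, -26, -22, -18, -17, -13, -8}, so |A + A| = 9. Thus K = 9/4. For comparison, the minimum possible |A + A| over all 4-element sets is 2·4 − 1 = 7 (so min K = 7/4), attained only by arithmetic progressions.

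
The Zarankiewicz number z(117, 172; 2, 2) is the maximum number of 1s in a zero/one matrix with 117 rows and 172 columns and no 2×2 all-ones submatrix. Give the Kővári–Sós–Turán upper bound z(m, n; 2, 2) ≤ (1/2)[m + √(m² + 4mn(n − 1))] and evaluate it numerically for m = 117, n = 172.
z(117, 172; 2, 2) ≤ (1/2)[117 + √(117² + 4·117·172·171)] = (1/2)[117 + √13778505] = 1914.4704

Kővári–Sós–Turán: let r_1, ..., r_117 be the row sums and z = Σ r_i the total number of 1s. Each pair of columns can share at most one row with both entries 1 (else a 2×2 all-ones block appears), so Σ_i C(r_i, 2) ≤ C(172, 2) = 14706. By convexity Σ_i C(r_i, 2) ≥ 117·C(z/117, 2) = z(z − 117)/(2·117), giving z² − 117z − 117·172·171 ≤ 0 and hence z ≤ (1/2)[117 + √(13689 + 4·3441204)] = (1/2)[117 + √13778505] ≈ (1/2)(117 + 3711.9409) = 1914.4704.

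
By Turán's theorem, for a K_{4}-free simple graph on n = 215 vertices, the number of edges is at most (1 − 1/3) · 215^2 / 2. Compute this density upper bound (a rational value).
Turán density bound = (2/3) · 215^2/2 = 46225/3 ≈ 15408.3333

Turán's theorem: ex(n, K_{r+1}) is achieved by the complete r-partite Turán graph T(n, r) with parts as balanced as possible, and is at most (1 − 1/r) · n^2/2. For r = 3, n = 215: the density bound is (2/3) · 46225/2 = 46225/3 ≈ 15408.3333. The integer-valued extremum is e(T(215, 3)) = 15408, which is strictly less than the density bound 46225/3 since 3 ∤ 215 (the parts of T(215, 3) cannot all be equal).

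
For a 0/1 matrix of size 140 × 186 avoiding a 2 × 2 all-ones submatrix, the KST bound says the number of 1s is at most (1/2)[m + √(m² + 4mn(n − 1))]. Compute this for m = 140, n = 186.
z(140, 186; 2, 2) ≤ (1/2)[140 + √(140² + 4·140·186·185)] = (1/2)[140 + √19289200] = 2265.9736

Kővári–Sós–Turán: let r_1, ..., r_140 be the row sums and z = Σ r_i the total number of 1s. Each pair of columns can share at most one row with both entries 1 (else a 2×2 all-ones block appears), so Σ_i C(r_i, 2) ≤ C(186, 2) = 17205. By convexity Σ_i C(r_i, 2) ≥ 140·C(z/140, 2) = z(z − 140)/(2·140), giving z² − 140z − 140·186·185 ≤ 0 and hence z ≤ (1/2)[140 + √(19600 + 4·4817400)] = (1/2)[140 + √19289200] ≈ (1/2)(140 + 4391.9472) = 2265.9736.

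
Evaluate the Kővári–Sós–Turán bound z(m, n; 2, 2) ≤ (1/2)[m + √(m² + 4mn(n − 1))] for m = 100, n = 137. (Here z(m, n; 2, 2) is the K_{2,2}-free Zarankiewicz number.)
z(100, 137; 2, 2) ≤ (1/2)[100 + √(100² + 4·100·137·136)] = (1/2)[100 + √7462800] = 1415.9063

Kővári–Sós–Turán: let r_1, ..., r_100 be the row sums and z = Σ r_i the total number of 1s. Each pair of columns can share at most one row with both entries 1 (else a 2×2 all-ones block appears), so Σ_i C(r_i, 2) ≤ C(137, 2) = 9316. By convexity Σ_i C(r_i, 2) ≥ 100·C(z/100, 2) = z(z − 100)/(2·100), giving z² − 100z − 100·137·136 ≤ 0 and hence z ≤ (1/2)[100 + √(10000 + 4·1863200)] = (1/2)[100 + √7462800] ≈ (1/2)(100 + 2731.8126) = 1415.9063.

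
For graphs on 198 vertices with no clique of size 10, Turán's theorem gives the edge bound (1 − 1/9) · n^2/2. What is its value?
Turán density bound = (8/9) · 198^2/2 = 17424

Turán's theorem: ex(n, K_{r+1}) is achieved by the complete r-partite Turán graph T(n, r) with parts as balanced as possible, and is at most (1 − 1/r) · n^2/2. For r = 9, n = 198: the density bound is (8/9) · 39204/2 = 17424. Since 9 ∣ 198, the Turán graph T(198, 9) has parts of equal size 22, and its edge count e(T(198, 9)) = 17424 attains the density bound exactly.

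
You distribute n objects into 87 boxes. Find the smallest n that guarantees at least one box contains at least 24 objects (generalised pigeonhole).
n = (24 − 1)·87 + 1 = 2002

By the generalised pigeonhole principle, to guarantee some box contains ≥ r objects we need more than (r − 1) · k objects total. Threshold: n = (r − 1) · k + 1. With r = 24 and k = 87: n = 23 · 87 + 1 = 2001 + 1 = 2002. For n = 2001 = 23 · 87, we can put exactly 23 objects in every box, avoiding 24 in any single one — so 2002 is tight.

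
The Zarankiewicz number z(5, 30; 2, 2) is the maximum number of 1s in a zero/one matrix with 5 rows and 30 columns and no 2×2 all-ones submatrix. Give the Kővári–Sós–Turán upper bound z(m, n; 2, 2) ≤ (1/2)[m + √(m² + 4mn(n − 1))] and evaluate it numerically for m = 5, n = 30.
z(5, 30; 2, 2) ≤ (1/2)[5 + √(5² + 4·5·30·29)] = (1/2)[5 + √17425] = 68.5019

Kővári–Sós–Turán: let r_1, ..., r_5 be the row sums and z = Σ r_i the total number of 1s. Each pair of columns can share at most one row with both entries 1 (else a 2×2 all-ones block appears), so Σ_i C(r_i, 2) ≤ C(30, 2) = 435. By convexity Σ_i C(r_i, 2) ≥ 5·C(z/5, 2) = z(z − 5)/(2·5), giving z² − 5z − 5·30·29 ≤ 0 and hence z ≤ (1/2)[5 + √(25 + 4·4350)] = (1/2)[5 + √17425] ≈ (1/2)(5 + 132.0038) = 68.5019.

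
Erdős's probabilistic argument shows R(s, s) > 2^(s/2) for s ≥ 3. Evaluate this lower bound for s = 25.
2^(25/2) = 5792.6188; so R(25, 25) > 5792.6188

Colour each edge of K_n uniformly at random with red/blue. The expected number of monochromatic K_25 is C(n, 25) · 2 · 2^(−C(25,2)). If C(n, 25) · 2^(1 − C(25,2)) < 1, then with positive probability no monochromatic K_25 exists, so R(25, 25) > n. The standard estimate C(n, 25) ≤ n^25/25! shows this inequality holds whenever n ≤ 2^(25/2) (since 25! · 2^(C(25,2) − 1) > 2^(25^2/2) ≥ n^25). Hence R(25, 25) > 2^(25/2) = 5792.6188.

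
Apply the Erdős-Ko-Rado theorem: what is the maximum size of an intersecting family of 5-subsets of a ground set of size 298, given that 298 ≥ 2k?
max |F| = C(297, 4) = 317691990

Erdős-Ko-Rado (1961): when n ≥ 2k, max |F| = C(n−1, k−1). The bound is attained by the star {A : i ∈ A} for any fixed i ∈ [n]. Here C(298−1, 5−1) = C(297, 4) = 317691990.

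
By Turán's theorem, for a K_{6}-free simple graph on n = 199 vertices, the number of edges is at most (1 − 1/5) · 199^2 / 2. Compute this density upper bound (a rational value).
Turán density bound = (4/5) · 199^2/2 = 79202/5 ≈ 15840.4

Turán's theorem: ex(n, K_{r+1}) is achieved by the complete r-partite Turán graph T(n, r) with parts as balanced as possible, and is at most (1 − 1/r) · n^2/2. For r = 5, n = 199: the density bound is (4/5) · 39601/2 = 79202/5 ≈ 15840.4. The integer-valued extremum is e(T(199, 5)) = 15840, which is strictly less than the density bound 79202/5 since 5 ∤ 199 (the parts of T(199, 5) cannot all be equal).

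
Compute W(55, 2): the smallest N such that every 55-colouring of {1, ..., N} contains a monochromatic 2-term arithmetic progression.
W(55, 2) = 55 + 1 = 56

A 2-term AP is any pair of integers, so a monochromatic 2-AP exists iff some colour is used at least twice. With 55 colours, the colouring i ↦ i on {1, ..., 55} uses each colour once, avoiding any monochromatic pair, so W(55, 2) > 55. For {1, ..., 56}, pigeonhole forces two integers of the same colour, which form a monochromatic 2-AP. Hence W(55, 2) = 56.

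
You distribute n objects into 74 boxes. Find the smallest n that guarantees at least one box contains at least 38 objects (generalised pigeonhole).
n = (38 − 1)·74 + 1 = 2739

By the generalised pigeonhole principle, to guarantee some box contains ≥ r objects we need more than (r − 1) · k objects total. Threshold: n = (r − 1) · k + 1. With r = 38 and k = 74: n = 37 · 74 + 1 = 2738 + 1 = 2739. For n = 2738 = 37 · 74, we can put exactly 37 objects in every box, avoiding 38 in any single one — so 2739 is tight.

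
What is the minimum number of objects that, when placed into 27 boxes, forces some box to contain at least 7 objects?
n = (7 − 1)·27 + 1 = 163

By the generalised pigeonhole principle, to guarantee some box contains ≥ r objects we need more than (r − 1) · k objects total. Threshold: n = (r − 1) · k + 1. With r = 7 and k = 27: n = 6 · 27 + 1 = 162 + 1 = 163. For n = 162 = 6 · 27, we can put exactly 6 objects in every box, avoiding 7 in any single one — so 163 is tight.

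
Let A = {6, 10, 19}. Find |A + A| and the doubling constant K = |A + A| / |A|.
K = |A + A| / |A| = 6/3 = 2

Enumerate A + A = {a + b : a, b ∈ A}. With |A| = 3, there are |A|^2 = 9 ordered sum pairs; collecting distinct values, A + A = {12, 16, 20, 25, 29, 38}, so |A + A| = 6. Thus K = 6/3 = 2. For comparison, the minimum possible |A + A| over all 3-element sets is 2·3 − 1 = 5 (so min K = 5/3), attained only by arithmetic progressions.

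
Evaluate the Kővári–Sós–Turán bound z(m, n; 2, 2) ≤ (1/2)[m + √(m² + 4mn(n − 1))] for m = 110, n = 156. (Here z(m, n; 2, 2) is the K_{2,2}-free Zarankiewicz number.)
z(110, 156; 2, 2) ≤ (1/2)[110 + √(110² + 4·110·156·155)] = (1/2)[110 + √10651300] = 1686.8165

Kővári–Sós–Turán: let r_1, ..., r_110 be the row sums and z = Σ r_i the total number of 1s. Each pair of columns can share at most one row with both entries 1 (else a 2×2 all-ones block appears), so Σ_i C(r_i, 2) ≤ C(156, 2) = 12090. By convexity Σ_i C(r_i, 2) ≥ 110·C(z/110, 2) = z(z − 110)/(2·110), giving z² − 110z − 110·156·155 ≤ 0 and hence z ≤ (1/2)[110 + √(12100 + 4·2659800)] = (1/2)[110 + √10651300] ≈ (1/2)(110 + 3263.6329) = 1686.8165.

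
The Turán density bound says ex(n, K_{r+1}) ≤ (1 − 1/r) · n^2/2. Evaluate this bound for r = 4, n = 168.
Turán density bound = (3/4) · 168^2/2 = 10584

Turán's theorem: ex(n, K_{r+1}) is achieved by the complete r-partite Turán graph T(n, r) with parts as balanced as possible, and is at most (1 − 1/r) · n^2/2. For r = 4, n = 168: the density bound is (3/4) · 28224/2 = 10584. Since 4 ∣ 168, the Turán graph T(168, 4) has parts of equal size 42, and its edge count e(T(168, 4)) = 10584 attains the density bound exactly.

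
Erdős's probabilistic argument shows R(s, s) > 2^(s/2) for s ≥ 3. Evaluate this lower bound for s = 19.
2^(19/2) = 724.0773; so R(19, 19) > 724.0773

Colour each edge of K_n uniformly at random with red/blue. The expected number of monochromatic K_19 is C(n, 19) · 2 · 2^(−C(19,2)). If C(n, 19) · 2^(1 − C(19,2)) < 1, then with positive probability no monochromatic K_19 exists, so R(19, 19) > n. The standard estimate C(n, 19) ≤ n^19/19! shows this inequality holds whenever n ≤ 2^(19/2) (since 19! · 2^(C(19,2) − 1) > 2^(19^2/2) ≥ n^19). Hence R(19, 19) > 2^(19/2) = 724.0773.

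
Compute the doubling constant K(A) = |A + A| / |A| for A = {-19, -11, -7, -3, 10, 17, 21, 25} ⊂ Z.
K = |A + A| / |A| = 28/8 = 7/2

Enumerate A + A = {a + b : a, b ∈ A}. With |A| = 8, there are |A|^2 = 64 ordered sum pairs; collecting distinct values, A + A = {-38, -30, -26, -22, -18, -14, -10, -9, -6, -2, -1, 2, 3, 6, 7, 10, 14, 18, 20, 22, 27, 31, 34, 35, 38, 42, 46, 50}, so |A + A| = 28. Thus K = 28/8 = 7/2. For comparison, the minimum possible |A + A| over all 8-element sets is 2·8 − 1 = 15 (so min K = 15/8), attained only by arithmetic progressions.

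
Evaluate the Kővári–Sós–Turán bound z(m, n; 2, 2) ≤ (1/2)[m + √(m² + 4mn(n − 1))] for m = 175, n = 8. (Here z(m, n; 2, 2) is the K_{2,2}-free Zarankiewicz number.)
z(175, 8; 2, 2) ≤ (1/2)[175 + √(175² + 4·175·8·7)] = (1/2)[175 + √69825] = 219.6221

Kővári–Sós–Turán: let r_1, ..., r_175 be the row sums and z = Σ r_i the total number of 1s. Each pair of columns can share at most one row with both entries 1 (else a 2×2 all-ones block appears), so Σ_i C(r_i, 2) ≤ C(8, 2) = 28. By convexity Σ_i C(r_i, 2) ≥ 175·C(z/175, 2) = z(z − 175)/(2·175), giving z² − 175z − 175·8·7 ≤ 0 and hence z ≤ (1/2)[175 + √(30625 + 4·9800)] = (1/2)[175 + √69825] ≈ (1/2)(175 + 264.2442) = 219.6221.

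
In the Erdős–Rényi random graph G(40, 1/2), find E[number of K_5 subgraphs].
E[# K_5] = C(40, 5) · (1/2)^C(5, 2) = 658008 / 2^10 = 82251/128 = 642.5859375

For each 5-subset S of vertices (there are C(40, 5) = 658008 such S), let X_S = 1 if S induces a K_5 (all C(5, 2) = 10 edges present). Then P(X_S = 1) = (1/2)^10 = 1/1024. By linearity of expectation, E[# K_5] = C(40, 5) · (1/2)^10 = 658008 / 1024 = 82251/128 = 642.5859375.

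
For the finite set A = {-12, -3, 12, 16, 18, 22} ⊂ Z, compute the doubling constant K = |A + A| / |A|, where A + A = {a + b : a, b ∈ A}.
K = |A + A| / |A| = 20/6 = 10/3

Enumerate A + A = {a + b : a, b ∈ A}. With |A| = 6, there are |A|^2 = 36 ordered sum pairs; collecting distinct values, A + A = {-24, -15, -6, 0, 4, 6, 9, 10, 13, 15, 19, 24, 28, 30, 32, 34, 36, 38, 40, 44}, so |A + A| = 20. Thus K = 20/6 = 10/3. For comparison, the minimum possible |A + A| over all 6-element sets is 2·6 − 1 = 11 (so min K = 11/6), attained only by arithmetic progressions.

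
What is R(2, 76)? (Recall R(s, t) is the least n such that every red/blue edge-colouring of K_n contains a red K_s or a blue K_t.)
R(2, 76) = 76

R(2, k) = k for all k ≥ 2: in a 2-colouring of K_k, either some edge is red (a red K_2) or all edges are blue (a blue K_k). And K_{75} coloured all-blue has no blue K_76, so R(2, 76) > 75. Hence R(2, 76) = 76.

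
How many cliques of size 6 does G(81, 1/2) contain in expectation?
E[# K_6] = C(81, 6) · (1/2)^C(6, 2) = 324540216 / 2^15 = 40567527/4096 ≈ 9904.181396

For each 6-subset S of vertices (there are C(81, 6) = 324540216 such S), let X_S = 1 if S induces a K_6 (all C(6, 2) = 15 edges present). Then P(X_S = 1) = (1/2)^15 = 1/32768. By linearity of expectation, E[# K_6] = C(81, 6) · (1/2)^15 = 324540216 / 32768 = 40567527/4096 ≈ 9904.181396.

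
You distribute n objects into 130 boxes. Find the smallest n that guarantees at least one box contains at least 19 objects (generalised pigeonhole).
n = (19 − 1)·130 + 1 = 2341

By the generalised pigeonhole principle, to guarantee some box contains ≥ r objects we need more than (r − 1) · k objects total. Threshold: n = (r − 1) · k + 1. With r = 19 and k = 130: n = 18 · 130 + 1 = 2340 + 1 = 2341. For n = 2340 = 18 · 130, we can put exactly 18 objects in every box, avoiding 19 in any single one — so 2341 is tight.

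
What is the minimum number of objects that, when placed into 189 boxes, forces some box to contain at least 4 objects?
n = (4 − 1)·189 + 1 = 568

By the generalised pigeonhole principle, to guarantee some box contains ≥ r objects we need more than (r − 1) · k objects total. Threshold: n = (r − 1) · k + 1. With r = 4 and k = 189: n = 3 · 189 + 1 = 567 + 1 = 568. For n = 567 = 3 · 189, we can put exactly 3 objects in every box, avoiding 4 in any single one — so 568 is tight.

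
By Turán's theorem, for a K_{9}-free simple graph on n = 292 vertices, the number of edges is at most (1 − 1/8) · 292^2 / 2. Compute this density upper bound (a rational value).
Turán density bound = (7/8) · 292^2/2 = 37303

Turán's theorem: ex(n, K_{r+1}) is achieved by the complete r-partite Turán graph T(n, r) with parts as balanced as possible, and is at most (1 − 1/r) · n^2/2. For r = 8, n = 292: the density bound is (7/8) · 85264/2 = 37303. The integer-valued extremum is e(T(292, 8)) = 37302, which is strictly less than the density bound 37303 since 8 ∤ 292 (the parts of T(292, 8) cannot all be equal).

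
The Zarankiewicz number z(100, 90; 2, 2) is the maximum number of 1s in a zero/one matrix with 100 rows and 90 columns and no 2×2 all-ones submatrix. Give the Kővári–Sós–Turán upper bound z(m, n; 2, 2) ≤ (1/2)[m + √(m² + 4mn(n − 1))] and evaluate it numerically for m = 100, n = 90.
z(100, 90; 2, 2) ≤ (1/2)[100 + √(100² + 4·100·90·89)] = (1/2)[100 + √3214000] = 946.3816

Kővári–Sós–Turán: let r_1, ..., r_100 be the row sums and z = Σ r_i the total number of 1s. Each pair of columns can share at most one row with both entries 1 (else a 2×2 all-ones block appears), so Σ_i C(r_i, 2) ≤ C(90, 2) = 4005. By convexity Σ_i C(r_i, 2) ≥ 100·C(z/100, 2) = z(z − 100)/(2·100), giving z² − 100z − 100·90·89 ≤ 0 and hence z ≤ (1/2)[100 + √(10000 + 4·801000)] = (1/2)[100 + √3214000] ≈ (1/2)(100 + 1792.7632) = 946.3816.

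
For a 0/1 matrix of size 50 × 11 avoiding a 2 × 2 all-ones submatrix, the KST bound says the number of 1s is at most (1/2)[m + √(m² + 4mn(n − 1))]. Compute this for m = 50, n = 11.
z(50, 11; 2, 2) ≤ (1/2)[50 + √(50² + 4·50·11·10)] = (1/2)[50 + √24500] = 103.2624

Kővári–Sós–Turán: let r_1, ..., r_50 be the row sums and z = Σ r_i the total number of 1s. Each pair of columns can share at most one row with both entries 1 (else a 2×2 all-ones block appears), so Σ_i C(r_i, 2) ≤ C(11, 2) = 55. By convexity Σ_i C(r_i, 2) ≥ 50·C(z/50, 2) = z(z − 50)/(2·50), giving z² − 50z − 50·11·10 ≤ 0 and hence z ≤ (1/2)[50 + √(2500 + 4·5500)] = (1/2)[50 + √24500] ≈ (1/2)(50 + 156.5248) = 103.2624.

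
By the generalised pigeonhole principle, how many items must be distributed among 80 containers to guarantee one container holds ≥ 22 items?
n = (22 − 1)·80 + 1 = 1681

By the generalised pigeonhole principle, to guarantee some box contains ≥ r objects we need more than (r − 1) · k objects total. Threshold: n = (r − 1) · k + 1. With r = 22 and k = 80: n = 21 · 80 + 1 = 1680 + 1 = 1681. For n = 1680 = 21 · 80, we can put exactly 21 objects in every box, avoiding 22 in any single one — so 1681 is tight.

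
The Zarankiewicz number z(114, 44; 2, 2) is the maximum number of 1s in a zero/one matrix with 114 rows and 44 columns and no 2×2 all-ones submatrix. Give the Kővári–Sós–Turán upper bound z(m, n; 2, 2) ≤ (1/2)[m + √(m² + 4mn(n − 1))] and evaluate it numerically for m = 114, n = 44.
z(114, 44; 2, 2) ≤ (1/2)[114 + √(114² + 4·114·44·43)] = (1/2)[114 + √875748] = 524.907

Kővári–Sós–Turán: let r_1, ..., r_114 be the row sums and z = Σ r_i the total number of 1s. Each pair of columns can share at most one row with both entries 1 (else a 2×2 all-ones block appears), so Σ_i C(r_i, 2) ≤ C(44, 2) = 946. By convexity Σ_i C(r_i, 2) ≥ 114·C(z/114, 2) = z(z − 114)/(2·114), giving z² − 114z − 114·44·43 ≤ 0 and hence z ≤ (1/2)[114 + √(12996 + 4·215688)] = (1/2)[114 + √875748] ≈ (1/2)(114 + 935.8141) = 524.907.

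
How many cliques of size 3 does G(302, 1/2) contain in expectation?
E[# K_3] = C(302, 3) · (1/2)^C(3, 2) = 4545100 / 2^3 = 1136275/2 = 568137.5

For each 3-subset S of vertices (there are C(302, 3) = 4545100 such S), let X_S = 1 if S induces a K_3 (all C(3, 2) = 3 edges present). Then P(X_S = 1) = (1/2)^3 = 1/8. By linearity of expectation, E[# K_3] = C(302, 3) · (1/2)^3 = 4545100 / 8 = 1136275/2 = 568137.5.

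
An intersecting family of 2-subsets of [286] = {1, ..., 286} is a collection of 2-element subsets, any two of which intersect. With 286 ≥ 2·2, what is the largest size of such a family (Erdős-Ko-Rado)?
max |F| = C(285, 1) = 285

Erdős-Ko-Rado (1961): when n ≥ 2k, max |F| = C(n−1, k−1). The bound is attained by the star {A : i ∈ A} for any fixed i ∈ [n]. Here C(286−1, 2−1) = C(285, 1) = 285.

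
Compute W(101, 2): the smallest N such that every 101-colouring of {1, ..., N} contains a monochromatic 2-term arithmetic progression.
W(101, 2) = 101 + 1 = 102

A 2-term AP is any pair of integers, so a monochromatic 2-AP exists iff some colour is used at least twice. With 101 colours, the colouring i ↦ i on {1, ..., 101} uses each colour once, avoiding any monochromatic pair, so W(101, 2) > 101. For {1, ..., 102}, pigeonhole forces two integers of the same colour, which form a monochromatic 2-AP. Hence W(101, 2) = 102.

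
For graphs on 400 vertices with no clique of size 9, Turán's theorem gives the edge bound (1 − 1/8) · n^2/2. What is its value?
Turán density bound = (7/8) · 400^2/2 = 70000

Turán's theorem: ex(n, K_{r+1}) is achieved by the complete r-partite Turán graph T(n, r) with parts as balanced as possible, and is at most (1 − 1/r) · n^2/2. For r = 8, n = 400: the density bound is (7/8) · 160000/2 = 70000. Since 8 ∣ 400, the Turán graph T(400, 8) has parts of equal size 50, and its edge count e(T(400, 8)) = 70000 attains the density bound exactly.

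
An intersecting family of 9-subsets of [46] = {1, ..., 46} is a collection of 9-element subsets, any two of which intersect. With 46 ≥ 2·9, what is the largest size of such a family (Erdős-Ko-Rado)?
max |F| = C(45, 8) = 215553195

Erdős-Ko-Rado (1961): when n ≥ 2k, max |F| = C(n−1, k−1). The bound is attained by the star {A : i ∈ A} for any fixed i ∈ [n]. Here C(46−1, 9−1) = C(45, 8) = 215553195.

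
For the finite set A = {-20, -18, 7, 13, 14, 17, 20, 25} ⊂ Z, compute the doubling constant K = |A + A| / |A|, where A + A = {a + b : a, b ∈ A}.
K = |A + A| / |A| = 34/8 = 17/4

Enumerate A + A = {a + b : a, b ∈ A}. With |A| = 8, there are |A|^2 = 64 ordered sum pairs; collecting distinct values, A + A = {-40, -38, -36, -13, -11, -7, -6, -5, -4, -3, -1, 0, 2, 5, 7, 14, 20, 21, 24, 26, 27, 28, 30, 31, 32, 33, 34, 37, 38, 39, 40, 42, 45, 50}, so |A + A| = 34. Thus K = 34/8 = 17/4. For comparison, the minimum possible |A + A| over all 8-element sets is 2·8 − 1 = 15 (so min K = 15/8), attained only by arithmetic progressions.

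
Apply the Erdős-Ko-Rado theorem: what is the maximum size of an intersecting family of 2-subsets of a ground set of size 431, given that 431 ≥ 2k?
max |F| = C(430, 1) = 430

The Erdős-Ko-Rado theorem states: for n ≥ 2k, an intersecting family of k-subsets of an n-element set has size at most C(n − 1, k − 1), with equality for 'star' families {A ⊆ [n] : |A| = k, i ∈ A} (fix an element i). For n = 431, k = 2: C(430, 1) = 430.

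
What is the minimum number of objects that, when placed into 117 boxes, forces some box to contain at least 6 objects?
n = (6 − 1)·117 + 1 = 586

By the generalised pigeonhole principle, to guarantee some box contains ≥ r objects we need more than (r − 1) · k objects total. Threshold: n = (r − 1) · k + 1. With r = 6 and k = 117: n = 5 · 117 + 1 = 585 + 1 = 586. For n = 585 = 5 · 117, we can put exactly 5 objects in every box, avoiding 6 in any single one — so 586 is tight.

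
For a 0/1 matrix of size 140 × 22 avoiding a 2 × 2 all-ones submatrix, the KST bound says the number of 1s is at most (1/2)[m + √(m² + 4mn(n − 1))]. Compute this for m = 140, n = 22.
z(140, 22; 2, 2) ≤ (1/2)[140 + √(140² + 4·140·22·21)] = (1/2)[140 + √278320] = 333.7802

Kővári–Sós–Turán: let r_1, ..., r_140 be the row sums and z = Σ r_i the total number of 1s. Each pair of columns can share at most one row with both entries 1 (else a 2×2 all-ones block appears), so Σ_i C(r_i, 2) ≤ C(22, 2) = 231. By convexity Σ_i C(r_i, 2) ≥ 140·C(z/140, 2) = z(z − 140)/(2·140), giving z² − 140z − 140·22·21 ≤ 0 and hence z ≤ (1/2)[140 + √(19600 + 4·64680)] = (1/2)[140 + √278320] ≈ (1/2)(140 + 527.5604) = 333.7802.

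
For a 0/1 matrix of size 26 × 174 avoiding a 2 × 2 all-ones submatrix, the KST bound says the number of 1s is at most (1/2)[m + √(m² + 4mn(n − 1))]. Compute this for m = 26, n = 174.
z(26, 174; 2, 2) ≤ (1/2)[26 + √(26² + 4·26·174·173)] = (1/2)[26 + √3131284] = 897.7717

Kővári–Sós–Turán: let r_1, ..., r_26 be the row sums and z = Σ r_i the total number of 1s. Each pair of columns can share at most one row with both entries 1 (else a 2×2 all-ones block appears), so Σ_i C(r_i, 2) ≤ C(174, 2) = 15051. By convexity Σ_i C(r_i, 2) ≥ 26·C(z/26, 2) = z(z − 26)/(2·26), giving z² − 26z − 26·174·173 ≤ 0 and hence z ≤ (1/2)[26 + √(676 + 4·782652)] = (1/2)[26 + √3131284] ≈ (1/2)(26 + 1769.5434) = 897.7717.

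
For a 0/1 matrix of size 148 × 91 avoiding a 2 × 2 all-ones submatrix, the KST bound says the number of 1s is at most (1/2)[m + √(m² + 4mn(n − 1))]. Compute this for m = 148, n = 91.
z(148, 91; 2, 2) ≤ (1/2)[148 + √(148² + 4·148·91·90)] = (1/2)[148 + √4870384] = 1177.4473

Kővári–Sós–Turán: let r_1, ..., r_148 be the row sums and z = Σ r_i the total number of 1s. Each pair of columns can share at most one row with both entries 1 (else a 2×2 all-ones block appears), so Σ_i C(r_i, 2) ≤ C(91, 2) = 4095. By convexity Σ_i C(r_i, 2) ≥ 148·C(z/148, 2) = z(z − 148)/(2·148), giving z² − 148z − 148·91·90 ≤ 0 and hence z ≤ (1/2)[148 + √(21904 + 4·1212120)] = (1/2)[148 + √4870384] ≈ (1/2)(148 + 2206.8947) = 1177.4473.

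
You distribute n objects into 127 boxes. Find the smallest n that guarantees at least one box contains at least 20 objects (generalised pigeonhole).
n = (20 − 1)·127 + 1 = 2414

By the generalised pigeonhole principle, to guarantee some box contains ≥ r objects we need more than (r − 1) · k objects total. Threshold: n = (r − 1) · k + 1. With r = 20 and k = 127: n = 19 · 127 + 1 = 2413 + 1 = 2414. For n = 2413 = 19 · 127, we can put exactly 19 objects in every box, avoiding 20 in any single one — so 2414 is tight.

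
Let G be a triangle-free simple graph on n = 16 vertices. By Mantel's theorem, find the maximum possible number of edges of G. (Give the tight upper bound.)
ex(16, K_3) = ⌊16^2/4⌋ = 64

Mantel (1907): a triangle-free graph on n vertices has at most ⌊n^2/4⌋ edges, with equality for the complete bipartite graph K_{⌊n/2⌋, ⌈n/2⌉}. For n = 16: ⌊16^2/4⌋ = ⌊256/4⌋ = 64. The extremal graph is K_{8, 8}, which has 8·8 = 64 edges.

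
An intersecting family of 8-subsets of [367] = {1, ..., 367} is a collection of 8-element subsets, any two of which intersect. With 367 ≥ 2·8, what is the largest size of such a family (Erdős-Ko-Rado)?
max |F| = C(366, 7) = 164766795490440

Erdős-Ko-Rado (1961): when n ≥ 2k, max |F| = C(n−1, k−1). The bound is attained by the star {A : i ∈ A} for any fixed i ∈ [n]. Here C(367−1, 8−1) = C(366, 7) = 164766795490440.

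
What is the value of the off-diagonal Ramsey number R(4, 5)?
R(4, 5) = 25

Lower bound: an explicit 2-colouring of K_{24} (typically a Paley-type or other structured construction) avoids a red K_4 and a blue K_5, showing R(4, 5) > 24.
Upper bound: the simple Erdős–Szekeres recurrence only gives R(4, 5) ≤ 32; the tight bound R(4, 5) ≤ 25 requires a sharper case analysis (or computer search) of 2-colourings of K_{25}.
Hence R(4, 5) = 25.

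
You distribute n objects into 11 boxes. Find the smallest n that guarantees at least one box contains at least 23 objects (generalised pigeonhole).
n = (23 − 1)·11 + 1 = 243

By the generalised pigeonhole principle, to guarantee some box contains ≥ r objects we need more than (r − 1) · k objects total. Threshold: n = (r − 1) · k + 1. With r = 23 and k = 11: n = 22 · 11 + 1 = 242 + 1 = 243. For n = 242 = 22 · 11, we can put exactly 22 objects in every box, avoiding 23 in any single one — so 243 is tight.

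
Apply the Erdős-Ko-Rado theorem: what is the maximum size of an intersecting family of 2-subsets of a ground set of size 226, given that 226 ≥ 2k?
max |F| = C(225, 1) = 225

Erdős-Ko-Rado (1961): when n ≥ 2k, max |F| = C(n−1, k−1). The bound is attained by the star {A : i ∈ A} for any fixed i ∈ [n]. Here C(226−1, 2−1) = C(225, 1) = 225.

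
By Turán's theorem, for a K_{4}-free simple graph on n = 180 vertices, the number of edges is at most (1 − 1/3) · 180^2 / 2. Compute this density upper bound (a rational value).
Turán density bound = (2/3) · 180^2/2 = 10800

Turán's theorem: ex(n, K_{r+1}) is achieved by the complete r-partite Turán graph T(n, r) with parts as balanced as possible, and is at most (1 − 1/r) · n^2/2. For r = 3, n = 180: the density bound is (2/3) · 32400/2 = 10800. Since 3 ∣ 180, the Turán graph T(180, 3) has parts of equal size 60, and its edge count e(T(180, 3)) = 10800 attains the density bound exactly.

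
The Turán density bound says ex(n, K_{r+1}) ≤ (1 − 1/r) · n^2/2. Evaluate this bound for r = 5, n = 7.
Turán density bound = (4/5) · 7^2/2 = 98/5 ≈ 19.6

Turán's theorem: ex(n, K_{r+1}) is achieved by the complete r-partite Turán graph T(n, r) with parts as balanced as possible, and is at most (1 − 1/r) · n^2/2. For r = 5, n = 7: the density bound is (4/5) · 49/2 = 98/5 ≈ 19.6. The integer-valued extremum is e(T(7, 5)) = 19, which is strictly less than the density bound 98/5 since 5 ∤ 7 (the parts of T(7, 5) cannot all be equal).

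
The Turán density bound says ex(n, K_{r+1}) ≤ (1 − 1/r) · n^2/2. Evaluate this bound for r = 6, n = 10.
Turán density bound = (5/6) · 10^2/2 = 125/3 ≈ 41.6667

Turán's theorem: ex(n, K_{r+1}) is achieved by the complete r-partite Turán graph T(n, r) with parts as balanced as possible, and is at most (1 − 1/r) · n^2/2. For r = 6, n = 10: the density bound is (5/6) · 100/2 = 125/3 ≈ 41.6667. The integer-valued extremum is e(T(10, 6)) = 41, which is strictly less than the density bound 125/3 since 6 ∤ 10 (the parts of T(10, 6) cannot all be equal).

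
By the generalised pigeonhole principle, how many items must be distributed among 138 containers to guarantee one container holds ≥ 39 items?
n = (39 − 1)·138 + 1 = 5245

By the generalised pigeonhole principle, to guarantee some box contains ≥ r objects we need more than (r − 1) · k objects total. Threshold: n = (r − 1) · k + 1. With r = 39 and k = 138: n = 38 · 138 + 1 = 5244 + 1 = 5245. For n = 5244 = 38 · 138, we can put exactly 38 objects in every box, avoiding 39 in any single one — so 5245 is tight.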